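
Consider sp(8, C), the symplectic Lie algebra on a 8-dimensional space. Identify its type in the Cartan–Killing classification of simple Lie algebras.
C_4

This is sp(8), which has dimension 8(8+1)/2 = 36 and rank 8/2 = 4. In the classification of classical Lie algebras, the symplectic algebra sp(2n) has type C_n; here n = 4, so the Dynkin diagram is a chain of 4 nodes with a double edge at one end; the terminal node there is the unique long simple root (C_4). Hence the type is C_4.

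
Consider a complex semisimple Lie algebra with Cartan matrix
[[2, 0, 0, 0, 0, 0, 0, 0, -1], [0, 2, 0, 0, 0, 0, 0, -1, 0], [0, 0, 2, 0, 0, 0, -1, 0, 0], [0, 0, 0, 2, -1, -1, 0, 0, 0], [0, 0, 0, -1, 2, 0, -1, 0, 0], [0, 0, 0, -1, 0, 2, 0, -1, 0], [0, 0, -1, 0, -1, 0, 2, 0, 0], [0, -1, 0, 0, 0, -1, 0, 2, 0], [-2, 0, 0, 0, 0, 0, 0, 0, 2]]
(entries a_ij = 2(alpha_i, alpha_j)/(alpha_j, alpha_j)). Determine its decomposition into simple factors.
The diagram associated to this matrix has two connected components: the simple roots {alpha_2, alpha_3, alpha_4, alpha_5, alpha_6, alpha_7, alpha_8} form a chain of 7 nodes with single edges (A_7), and {alpha_1, alpha_9} form a chain of 2 nodes with a double edge at one end; the terminal node there is the unique short simple root (B_2). A semisimple Lie algebra decomposes uniquely as the direct sum of simple ideals, one per connected component of its Dynkin diagram, so g ≅ A_7 ⊕ B_2 (dimension 63 + 10 = 73).

A7 + B2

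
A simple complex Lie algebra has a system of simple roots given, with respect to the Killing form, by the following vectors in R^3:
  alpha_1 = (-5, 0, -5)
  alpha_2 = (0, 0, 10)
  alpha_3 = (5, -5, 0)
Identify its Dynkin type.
type C_3

Compute the Cartan integers a_ij = 2(alpha_i, alpha_j)/(alpha_j, alpha_j); the resulting 3x3 Cartan matrix is
[[2, -1, -1], [-2, 2, 0], [-1, 0, 2]].
The roots have two lengths (squared-length ratio 2:1); the short ones are alpha_{1,3}. The associated Dynkin diagram is a chain of 3 nodes with a double edge at one end; the terminal node there is the unique long simple root (C_3), so the type is C_3 (the algebra sp(6)).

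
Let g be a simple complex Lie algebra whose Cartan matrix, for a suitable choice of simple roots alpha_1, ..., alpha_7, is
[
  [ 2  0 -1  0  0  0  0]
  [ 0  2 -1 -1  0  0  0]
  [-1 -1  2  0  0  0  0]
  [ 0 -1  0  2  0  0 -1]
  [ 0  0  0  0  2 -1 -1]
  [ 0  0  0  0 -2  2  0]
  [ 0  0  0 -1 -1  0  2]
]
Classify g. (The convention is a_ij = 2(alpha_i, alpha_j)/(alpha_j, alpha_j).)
The matrix has rank 7 with 2's on the diagonal. Reading the off-diagonal entries as Dynkin edges (a single edge where a_ij = a_ji = -1; a double or triple edge where a_ij * a_ji = 2 or 3), the diagram is a chain of 7 nodes with a double edge at one end; the terminal node there is the unique long simple root (C_7). One simple-root ordering that puts it in standard form is (alpha_1, alpha_3, alpha_2, alpha_4, alpha_7, alpha_5, alpha_6). So the algebra is type C_7, i.e. sp(14).

type C_7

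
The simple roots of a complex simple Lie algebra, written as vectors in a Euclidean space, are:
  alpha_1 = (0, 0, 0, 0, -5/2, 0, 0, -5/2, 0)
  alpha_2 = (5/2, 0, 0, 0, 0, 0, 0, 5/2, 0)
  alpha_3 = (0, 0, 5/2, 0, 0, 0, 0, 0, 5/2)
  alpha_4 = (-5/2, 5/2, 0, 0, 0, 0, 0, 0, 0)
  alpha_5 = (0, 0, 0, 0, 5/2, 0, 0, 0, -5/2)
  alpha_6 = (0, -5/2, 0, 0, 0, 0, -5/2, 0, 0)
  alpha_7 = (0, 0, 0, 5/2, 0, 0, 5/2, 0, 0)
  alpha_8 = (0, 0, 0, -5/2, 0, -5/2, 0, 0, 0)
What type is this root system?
A8

Compute the Cartan integers a_ij = 2(alpha_i, alpha_j)/(alpha_j, alpha_j); the resulting 8x8 Cartan matrix is
[[2, -1, 0, 0, -1, 0, 0, 0], [-1, 2, 0, -1, 0, 0, 0, 0], [0, 0, 2, 0, -1, 0, 0, 0], [0, -1, 0, 2, 0, -1, 0, 0], [-1, 0, -1, 0, 2, 0, 0, 0], [0, 0, 0, -1, 0, 2, -1, 0], [0, 0, 0, 0, 0, -1, 2, -1], [0, 0, 0, 0, 0, 0, -1, 2]].
All simple roots have the same length, so the diagram is simply laced. The associated Dynkin diagram is a chain of 8 nodes with single edges (A_8), so the type is A_8 (the algebra sl(9)).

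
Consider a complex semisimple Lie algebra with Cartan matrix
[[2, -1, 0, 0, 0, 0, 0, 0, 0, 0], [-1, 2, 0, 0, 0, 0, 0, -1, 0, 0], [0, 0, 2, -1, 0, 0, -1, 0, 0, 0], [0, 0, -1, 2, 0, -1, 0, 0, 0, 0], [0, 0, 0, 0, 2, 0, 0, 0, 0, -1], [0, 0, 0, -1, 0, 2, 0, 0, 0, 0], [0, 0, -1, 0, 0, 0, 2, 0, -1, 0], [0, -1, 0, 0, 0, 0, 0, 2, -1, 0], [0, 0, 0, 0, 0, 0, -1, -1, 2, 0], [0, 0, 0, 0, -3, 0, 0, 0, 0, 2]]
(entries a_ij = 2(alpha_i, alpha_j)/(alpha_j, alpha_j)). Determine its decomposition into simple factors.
The diagram associated to this matrix has two connected components: the simple roots {alpha_1, alpha_2, alpha_3, alpha_4, alpha_6, alpha_7, alpha_8, alpha_9} form a chain of 8 nodes with single edges (A_8), and {alpha_5, alpha_10} form two nodes joined by a triple edge (G_2). A semisimple Lie algebra decomposes uniquely as the direct sum of simple ideals, one per connected component of its Dynkin diagram, so g ≅ A_8 ⊕ G_2 (dimension 80 + 14 = 94).

type A_8 ⊕ type G_2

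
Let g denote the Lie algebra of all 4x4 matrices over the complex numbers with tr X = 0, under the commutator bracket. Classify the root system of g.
A3

This is sl(4), which has dimension 4^2 - 1 = 15 and rank 4 - 1 = 3 (a Cartan subalgebra is the diagonal traceless matrices). In the classification of classical Lie algebras, the special linear algebra sl(n+1) has type A_n; here n = 3, so the Dynkin diagram is a chain of 3 nodes with single edges (A_3). Hence the type is A_3.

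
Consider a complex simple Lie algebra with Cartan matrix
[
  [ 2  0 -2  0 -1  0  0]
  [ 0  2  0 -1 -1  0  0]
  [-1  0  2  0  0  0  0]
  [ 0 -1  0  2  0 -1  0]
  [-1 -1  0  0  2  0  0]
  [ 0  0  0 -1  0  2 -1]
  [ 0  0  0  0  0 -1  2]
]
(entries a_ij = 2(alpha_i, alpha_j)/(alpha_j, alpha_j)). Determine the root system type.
The matrix has rank 7 with 2's on the diagonal. Reading the off-diagonal entries as Dynkin edges (a single edge where a_ij = a_ji = -1; a double or triple edge where a_ij * a_ji = 2 or 3), the diagram is a chain of 7 nodes with a double edge at one end; the terminal node there is the unique short simple root (B_7). One simple-root ordering that puts it in standard form is (alpha_7, alpha_6, alpha_4, alpha_2, alpha_5, alpha_1, alpha_3). So the algebra is type B_7, i.e. so(15).

B7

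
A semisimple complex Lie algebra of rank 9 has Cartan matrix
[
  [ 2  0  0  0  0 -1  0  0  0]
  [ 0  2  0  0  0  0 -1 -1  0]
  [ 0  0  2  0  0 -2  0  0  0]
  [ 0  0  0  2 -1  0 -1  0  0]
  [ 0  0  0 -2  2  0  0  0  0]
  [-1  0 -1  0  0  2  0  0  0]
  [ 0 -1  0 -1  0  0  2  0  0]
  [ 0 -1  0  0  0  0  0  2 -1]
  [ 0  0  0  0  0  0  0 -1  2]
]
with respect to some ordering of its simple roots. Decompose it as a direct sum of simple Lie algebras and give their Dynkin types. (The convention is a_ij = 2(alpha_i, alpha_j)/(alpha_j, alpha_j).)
The diagram associated to this matrix has two connected components: the simple roots {alpha_1, alpha_3, alpha_6} form a chain of 3 nodes with a double edge at one end; the terminal node there is the unique long simple root (C_3), and {alpha_2, alpha_4, alpha_5, alpha_7, alpha_8, alpha_9} form a chain of 6 nodes with a double edge at one end; the terminal node there is the unique long simple root (C_6). A semisimple Lie algebra decomposes uniquely as the direct sum of simple ideals, one per connected component of its Dynkin diagram, so g ≅ C_3 ⊕ C_6 (dimension 21 + 78 = 99).

C_3 (sp(6)) ⊕ C_6 (sp(12))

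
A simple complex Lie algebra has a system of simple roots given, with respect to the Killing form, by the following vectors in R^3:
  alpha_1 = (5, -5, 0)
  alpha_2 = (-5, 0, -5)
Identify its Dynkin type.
A_2

Compute the Cartan integers a_ij = 2(alpha_i, alpha_j)/(alpha_j, alpha_j); the resulting 2x2 Cartan matrix is
[[2, -1], [-1, 2]].
All simple roots have the same length, so the diagram is simply laced. The associated Dynkin diagram is a chain of 2 nodes with single edges (A_2), so the type is A_2 (the algebra sl(3)).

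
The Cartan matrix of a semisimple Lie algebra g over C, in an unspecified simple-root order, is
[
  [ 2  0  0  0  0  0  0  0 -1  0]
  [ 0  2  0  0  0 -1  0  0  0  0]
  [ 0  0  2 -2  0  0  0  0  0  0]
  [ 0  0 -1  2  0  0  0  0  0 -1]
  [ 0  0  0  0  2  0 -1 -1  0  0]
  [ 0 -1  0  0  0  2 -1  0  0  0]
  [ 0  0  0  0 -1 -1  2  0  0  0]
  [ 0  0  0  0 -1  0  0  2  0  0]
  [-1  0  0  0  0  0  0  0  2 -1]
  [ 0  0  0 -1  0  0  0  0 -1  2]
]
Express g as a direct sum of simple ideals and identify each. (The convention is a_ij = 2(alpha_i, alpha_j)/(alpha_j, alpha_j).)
The diagram associated to this matrix has two connected components: the simple roots {alpha_2, alpha_5, alpha_6, alpha_7, alpha_8} form a chain of 5 nodes with single edges (A_5), and {alpha_1, alpha_3, alpha_4, alpha_9, alpha_10} form a chain of 5 nodes with a double edge at one end; the terminal node there is the unique long simple root (C_5). A semisimple Lie algebra decomposes uniquely as the direct sum of simple ideals, one per connected component of its Dynkin diagram, so g ≅ A_5 ⊕ C_5 (dimension 35 + 55 = 90).

A_5 (sl(6)) + C_5 (sp(10))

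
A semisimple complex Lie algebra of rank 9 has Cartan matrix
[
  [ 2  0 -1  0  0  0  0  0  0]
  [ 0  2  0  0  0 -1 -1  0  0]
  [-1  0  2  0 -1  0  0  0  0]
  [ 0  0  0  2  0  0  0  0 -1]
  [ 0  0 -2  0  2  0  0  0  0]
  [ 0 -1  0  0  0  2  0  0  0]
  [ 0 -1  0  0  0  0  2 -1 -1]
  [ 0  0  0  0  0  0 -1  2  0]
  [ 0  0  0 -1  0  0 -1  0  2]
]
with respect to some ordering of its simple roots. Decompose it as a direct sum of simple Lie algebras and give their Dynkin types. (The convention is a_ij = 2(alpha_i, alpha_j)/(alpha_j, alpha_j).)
The diagram associated to this matrix has two connected components: the simple roots {alpha_1, alpha_3, alpha_5} form a chain of 3 nodes with a double edge at one end; the terminal node there is the unique long simple root (C_3), and {alpha_2, alpha_4, alpha_6, alpha_7, alpha_8, alpha_9} form a chain of 5 nodes with one extra node attached to the third node from one end (E_6). A semisimple Lie algebra decomposes uniquely as the direct sum of simple ideals, one per connected component of its Dynkin diagram, so g ≅ C_3 ⊕ E_6 (dimension 21 + 78 = 99).

C_3 (sp(6)) ⊕ E_6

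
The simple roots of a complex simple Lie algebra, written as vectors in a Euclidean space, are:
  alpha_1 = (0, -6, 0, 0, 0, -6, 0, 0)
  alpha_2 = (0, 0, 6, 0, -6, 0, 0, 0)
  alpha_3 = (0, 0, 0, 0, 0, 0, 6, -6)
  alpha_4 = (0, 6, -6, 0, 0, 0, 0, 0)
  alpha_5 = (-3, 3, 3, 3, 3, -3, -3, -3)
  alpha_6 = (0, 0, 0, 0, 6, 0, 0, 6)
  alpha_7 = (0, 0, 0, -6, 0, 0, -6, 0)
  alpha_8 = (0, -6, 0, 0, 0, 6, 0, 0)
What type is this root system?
Compute the Cartan integers a_ij = 2(alpha_i, alpha_j)/(alpha_j, alpha_j); the resulting 8x8 Cartan matrix is
[[2, 0, 0, -1, 0, 0, 0, 0], [0, 2, 0, -1, 0, -1, 0, 0], [0, 0, 2, 0, 0, -1, -1, 0], [-1, -1, 0, 2, 0, 0, 0, -1], [0, 0, 0, 0, 2, 0, 0, -1], [0, -1, -1, 0, 0, 2, 0, 0], [0, 0, -1, 0, 0, 0, 2, 0], [0, 0, 0, -1, -1, 0, 0, 2]].
All simple roots have the same length, so the diagram is simply laced. The associated Dynkin diagram is a chain of 7 nodes with one extra node attached to the third node from one end (E_8), so the type is E_8.

E_8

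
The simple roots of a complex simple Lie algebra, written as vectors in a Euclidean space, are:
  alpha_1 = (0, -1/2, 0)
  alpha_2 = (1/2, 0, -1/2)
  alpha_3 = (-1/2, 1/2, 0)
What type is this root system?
Compute the Cartan integers a_ij = 2(alpha_i, alpha_j)/(alpha_j, alpha_j); the resulting 3x3 Cartan matrix is
[[2, 0, -1], [0, 2, -1], [-2, -1, 2]].
The roots have two lengths (squared-length ratio 2:1); the short ones are alpha_{1}. The associated Dynkin diagram is a chain of 3 nodes with a double edge at one end; the terminal node there is the unique short simple root (B_3), so the type is B_3 (the algebra so(7)).

B_3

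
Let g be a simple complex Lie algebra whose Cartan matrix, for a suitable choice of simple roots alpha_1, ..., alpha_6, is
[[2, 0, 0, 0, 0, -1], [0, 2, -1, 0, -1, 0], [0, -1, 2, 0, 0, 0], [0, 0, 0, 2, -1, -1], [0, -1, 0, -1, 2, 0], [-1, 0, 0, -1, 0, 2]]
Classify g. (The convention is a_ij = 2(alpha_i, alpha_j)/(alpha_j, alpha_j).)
The matrix has rank 6 with 2's on the diagonal. Reading the off-diagonal entries as Dynkin edges (a single edge where a_ij = a_ji = -1; a double or triple edge where a_ij * a_ji = 2 or 3), the diagram is a chain of 6 nodes with single edges (A_6). One simple-root ordering that puts it in standard form is (alpha_1, alpha_6, alpha_4, alpha_5, alpha_2, alpha_3). So the algebra is type A_6, i.e. sl(7).

A6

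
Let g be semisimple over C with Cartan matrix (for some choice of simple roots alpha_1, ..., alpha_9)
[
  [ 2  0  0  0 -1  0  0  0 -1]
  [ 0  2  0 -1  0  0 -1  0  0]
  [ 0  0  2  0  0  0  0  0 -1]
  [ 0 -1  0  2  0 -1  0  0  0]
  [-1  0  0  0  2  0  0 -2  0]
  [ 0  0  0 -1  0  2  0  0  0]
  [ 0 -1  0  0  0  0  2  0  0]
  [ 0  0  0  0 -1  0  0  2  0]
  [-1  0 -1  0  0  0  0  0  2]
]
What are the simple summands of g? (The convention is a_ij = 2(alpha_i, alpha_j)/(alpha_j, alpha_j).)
A_4 + B_5

The diagram associated to this matrix has two connected components: the simple roots {alpha_2, alpha_4, alpha_6, alpha_7} form a chain of 4 nodes with single edges (A_4), and {alpha_1, alpha_3, alpha_5, alpha_8, alpha_9} form a chain of 5 nodes with a double edge at one end; the terminal node there is the unique short simple root (B_5). A semisimple Lie algebra decomposes uniquely as the direct sum of simple ideals, one per connected component of its Dynkin diagram, so g ≅ A_4 ⊕ B_5 (dimension 24 + 55 = 79).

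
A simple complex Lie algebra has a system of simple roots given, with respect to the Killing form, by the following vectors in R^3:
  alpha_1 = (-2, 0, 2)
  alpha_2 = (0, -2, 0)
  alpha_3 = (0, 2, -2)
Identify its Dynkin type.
B_3

Compute the Cartan integers a_ij = 2(alpha_i, alpha_j)/(alpha_j, alpha_j); the resulting 3x3 Cartan matrix is
[[2, 0, -1], [0, 2, -1], [-1, -2, 2]].
The roots have two lengths (squared-length ratio 2:1); the short ones are alpha_{2}. The associated Dynkin diagram is a chain of 3 nodes with a double edge at one end; the terminal node there is the unique short simple root (B_3), so the type is B_3 (the algebra so(7)).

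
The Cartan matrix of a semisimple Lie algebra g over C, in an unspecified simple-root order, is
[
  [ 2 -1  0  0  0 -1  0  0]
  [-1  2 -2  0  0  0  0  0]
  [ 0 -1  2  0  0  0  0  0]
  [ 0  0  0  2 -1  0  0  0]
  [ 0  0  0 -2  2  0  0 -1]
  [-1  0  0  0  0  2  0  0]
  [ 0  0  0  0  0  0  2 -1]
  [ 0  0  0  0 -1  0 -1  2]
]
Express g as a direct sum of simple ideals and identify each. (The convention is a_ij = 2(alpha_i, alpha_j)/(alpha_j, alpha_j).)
The diagram associated to this matrix has two connected components: the simple roots {alpha_1, alpha_2, alpha_3, alpha_6} form a chain of 4 nodes with a double edge at one end; the terminal node there is the unique short simple root (B_4), and {alpha_4, alpha_5, alpha_7, alpha_8} form a chain of 4 nodes with a double edge at one end; the terminal node there is the unique short simple root (B_4). A semisimple Lie algebra decomposes uniquely as the direct sum of simple ideals, one per connected component of its Dynkin diagram, so g ≅ B_4 ⊕ B_4 (dimension 36 + 36 = 72).

B4 + B4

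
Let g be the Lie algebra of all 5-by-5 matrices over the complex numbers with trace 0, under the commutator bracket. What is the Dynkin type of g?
A4

This is sl(5), which has dimension 5^2 - 1 = 24 and rank 5 - 1 = 4 (a Cartan subalgebra is the diagonal traceless matrices). In the classification of classical Lie algebras, the special linear algebra sl(n+1) has type A_n; here n = 4, so the Dynkin diagram is a chain of 4 nodes with single edges (A_4). Hence the type is A_4.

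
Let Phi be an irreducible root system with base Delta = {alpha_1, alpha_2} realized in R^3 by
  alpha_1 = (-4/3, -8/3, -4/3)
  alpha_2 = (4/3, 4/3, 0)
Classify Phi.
Compute the Cartan integers a_ij = 2(alpha_i, alpha_j)/(alpha_j, alpha_j); the resulting 2x2 Cartan matrix is
[[2, -3], [-1, 2]].
The roots have two lengths (squared-length ratio 3:1); the short ones are alpha_{2}. The associated Dynkin diagram is two nodes joined by a triple edge (G_2), so the type is G_2.

G_2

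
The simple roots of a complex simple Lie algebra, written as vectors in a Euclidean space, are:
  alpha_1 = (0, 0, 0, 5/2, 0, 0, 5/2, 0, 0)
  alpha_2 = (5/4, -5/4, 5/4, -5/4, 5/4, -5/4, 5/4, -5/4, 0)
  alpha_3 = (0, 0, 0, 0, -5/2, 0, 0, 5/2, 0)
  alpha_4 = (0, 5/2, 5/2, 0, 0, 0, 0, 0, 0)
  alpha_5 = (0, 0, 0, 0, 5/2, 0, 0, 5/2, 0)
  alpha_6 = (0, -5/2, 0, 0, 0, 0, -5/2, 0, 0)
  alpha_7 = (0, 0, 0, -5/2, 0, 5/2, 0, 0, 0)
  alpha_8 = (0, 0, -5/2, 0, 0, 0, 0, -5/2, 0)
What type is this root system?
E_8

Compute the Cartan integers a_ij = 2(alpha_i, alpha_j)/(alpha_j, alpha_j); the resulting 8x8 Cartan matrix is
[[2, 0, 0, 0, 0, -1, -1, 0], [0, 2, -1, 0, 0, 0, 0, 0], [0, -1, 2, 0, 0, 0, 0, -1], [0, 0, 0, 2, 0, -1, 0, -1], [0, 0, 0, 0, 2, 0, 0, -1], [-1, 0, 0, -1, 0, 2, 0, 0], [-1, 0, 0, 0, 0, 0, 2, 0], [0, 0, -1, -1, -1, 0, 0, 2]].
All simple roots have the same length, so the diagram is simply laced. The associated Dynkin diagram is a chain of 7 nodes with one extra node attached to the third node from one end (E_8), so the type is E_8.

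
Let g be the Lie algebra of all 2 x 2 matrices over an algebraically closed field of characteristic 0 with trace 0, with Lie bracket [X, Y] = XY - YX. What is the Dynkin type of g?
This is sl(2), which has dimension 2^2 - 1 = 3 and rank 2 - 1 = 1 (a Cartan subalgebra is the diagonal traceless matrices). In the classification of classical Lie algebras, the special linear algebra sl(n+1) has type A_n; here n = 1, so the Dynkin diagram is a chain of 1 nodes with single edges (A_1). Hence the type is A_1.

A_1 (sl(2))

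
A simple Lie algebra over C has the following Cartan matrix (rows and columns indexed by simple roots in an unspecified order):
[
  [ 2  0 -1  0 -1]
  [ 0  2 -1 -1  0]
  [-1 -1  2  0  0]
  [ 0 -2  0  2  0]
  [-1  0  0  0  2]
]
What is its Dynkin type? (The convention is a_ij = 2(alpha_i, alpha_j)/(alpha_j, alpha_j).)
C_5 (sp(10))

The matrix has rank 5 with 2's on the diagonal. Reading the off-diagonal entries as Dynkin edges (a single edge where a_ij = a_ji = -1; a double or triple edge where a_ij * a_ji = 2 or 3), the diagram is a chain of 5 nodes with a double edge at one end; the terminal node there is the unique long simple root (C_5). One simple-root ordering that puts it in standard form is (alpha_5, alpha_1, alpha_3, alpha_2, alpha_4). So the algebra is type C_5, i.e. sp(10).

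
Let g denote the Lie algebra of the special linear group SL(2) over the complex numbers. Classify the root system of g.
type A_1

This is sl(2), which has dimension 2^2 - 1 = 3 and rank 2 - 1 = 1 (a Cartan subalgebra is the diagonal traceless matrices). In the classification of classical Lie algebras, the special linear algebra sl(n+1) has type A_n; here n = 1, so the Dynkin diagram is a chain of 1 nodes with single edges (A_1). Hence the type is A_1.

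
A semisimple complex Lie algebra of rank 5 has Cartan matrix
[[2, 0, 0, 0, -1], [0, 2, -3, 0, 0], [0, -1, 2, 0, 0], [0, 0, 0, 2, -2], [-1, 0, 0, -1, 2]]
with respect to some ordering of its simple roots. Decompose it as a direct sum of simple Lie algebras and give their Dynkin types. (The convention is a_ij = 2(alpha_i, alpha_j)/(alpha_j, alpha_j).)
The diagram associated to this matrix has two connected components: the simple roots {alpha_1, alpha_4, alpha_5} form a chain of 3 nodes with a double edge at one end; the terminal node there is the unique long simple root (C_3), and {alpha_2, alpha_3} form two nodes joined by a triple edge (G_2). A semisimple Lie algebra decomposes uniquely as the direct sum of simple ideals, one per connected component of its Dynkin diagram, so g ≅ C_3 ⊕ G_2 (dimension 21 + 14 = 35).

C_3 ⊕ G_2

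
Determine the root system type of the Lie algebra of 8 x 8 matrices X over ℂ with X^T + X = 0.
D4

This is so(8) with 8 even, which has dimension 8(8-1)/2 = 28 and rank 8/2 = 4. In the classification of classical Lie algebras, the orthogonal algebra so(2n) in an even number of variables has type D_n; here n = 4, so the Dynkin diagram is a chain of 2 nodes with a fork of two nodes at one end (D_4). Hence the type is D_4.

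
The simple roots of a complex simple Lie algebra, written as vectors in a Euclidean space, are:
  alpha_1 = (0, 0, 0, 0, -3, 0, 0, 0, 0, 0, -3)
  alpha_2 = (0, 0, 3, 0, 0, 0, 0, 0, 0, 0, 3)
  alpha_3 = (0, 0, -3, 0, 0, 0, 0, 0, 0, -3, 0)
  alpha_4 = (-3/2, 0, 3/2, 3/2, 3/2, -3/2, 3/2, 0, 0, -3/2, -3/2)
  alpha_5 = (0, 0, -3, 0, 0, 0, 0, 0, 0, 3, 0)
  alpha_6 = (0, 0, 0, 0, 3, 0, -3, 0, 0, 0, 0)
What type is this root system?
Compute the Cartan integers a_ij = 2(alpha_i, alpha_j)/(alpha_j, alpha_j); the resulting 6x6 Cartan matrix is
[[2, -1, 0, 0, 0, -1], [-1, 2, -1, 0, -1, 0], [0, -1, 2, 0, 0, 0], [0, 0, 0, 2, -1, 0], [0, -1, 0, -1, 2, 0], [-1, 0, 0, 0, 0, 2]].
All simple roots have the same length, so the diagram is simply laced. The associated Dynkin diagram is a chain of 5 nodes with one extra node attached to the third node from one end (E_6), so the type is E_6.

E6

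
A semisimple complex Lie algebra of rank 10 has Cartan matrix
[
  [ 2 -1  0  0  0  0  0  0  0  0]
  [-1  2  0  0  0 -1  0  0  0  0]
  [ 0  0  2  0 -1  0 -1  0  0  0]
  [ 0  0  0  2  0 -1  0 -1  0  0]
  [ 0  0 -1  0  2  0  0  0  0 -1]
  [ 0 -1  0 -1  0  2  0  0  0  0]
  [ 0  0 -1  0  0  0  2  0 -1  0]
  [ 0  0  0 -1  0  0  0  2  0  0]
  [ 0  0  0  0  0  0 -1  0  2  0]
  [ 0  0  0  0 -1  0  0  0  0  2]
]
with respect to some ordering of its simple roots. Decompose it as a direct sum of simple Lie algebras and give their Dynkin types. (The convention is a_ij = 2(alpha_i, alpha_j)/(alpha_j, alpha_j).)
A_5 (sl(6)) ⊕ A_5 (sl(6))

The diagram associated to this matrix has two connected components: the simple roots {alpha_3, alpha_5, alpha_7, alpha_9, alpha_10} form a chain of 5 nodes with single edges (A_5), and {alpha_1, alpha_2, alpha_4, alpha_6, alpha_8} form a chain of 5 nodes with single edges (A_5). A semisimple Lie algebra decomposes uniquely as the direct sum of simple ideals, one per connected component of its Dynkin diagram, so g ≅ A_5 ⊕ A_5 (dimension 35 + 35 = 70).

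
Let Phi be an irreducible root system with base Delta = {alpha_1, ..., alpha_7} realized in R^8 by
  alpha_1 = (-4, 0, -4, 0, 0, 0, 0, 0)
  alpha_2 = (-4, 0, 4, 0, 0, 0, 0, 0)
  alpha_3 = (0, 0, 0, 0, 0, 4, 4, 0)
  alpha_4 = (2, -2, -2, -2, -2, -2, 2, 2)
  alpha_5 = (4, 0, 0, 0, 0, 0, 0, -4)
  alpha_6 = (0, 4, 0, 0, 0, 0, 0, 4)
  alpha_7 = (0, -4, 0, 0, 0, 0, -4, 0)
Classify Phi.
E_7

Compute the Cartan integers a_ij = 2(alpha_i, alpha_j)/(alpha_j, alpha_j); the resulting 7x7 Cartan matrix is
[[2, 0, 0, 0, -1, 0, 0], [0, 2, 0, -1, -1, 0, 0], [0, 0, 2, 0, 0, 0, -1], [0, -1, 0, 2, 0, 0, 0], [-1, -1, 0, 0, 2, -1, 0], [0, 0, 0, 0, -1, 2, -1], [0, 0, -1, 0, 0, -1, 2]].
All simple roots have the same length, so the diagram is simply laced. The associated Dynkin diagram is a chain of 6 nodes with one extra node attached to the third node from one end (E_7), so the type is E_7.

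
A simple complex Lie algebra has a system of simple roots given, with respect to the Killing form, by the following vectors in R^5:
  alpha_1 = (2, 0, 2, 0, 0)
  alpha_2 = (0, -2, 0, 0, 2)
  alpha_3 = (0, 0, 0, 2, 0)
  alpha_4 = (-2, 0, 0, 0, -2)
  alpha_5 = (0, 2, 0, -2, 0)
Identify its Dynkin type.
B_5 (so(11))

Compute the Cartan integers a_ij = 2(alpha_i, alpha_j)/(alpha_j, alpha_j); the resulting 5x5 Cartan matrix is
[[2, 0, 0, -1, 0], [0, 2, 0, -1, -1], [0, 0, 2, 0, -1], [-1, -1, 0, 2, 0], [0, -1, -2, 0, 2]].
The roots have two lengths (squared-length ratio 2:1); the short ones are alpha_{3}. The associated Dynkin diagram is a chain of 5 nodes with a double edge at one end; the terminal node there is the unique short simple root (B_5), so the type is B_5 (the algebra so(11)).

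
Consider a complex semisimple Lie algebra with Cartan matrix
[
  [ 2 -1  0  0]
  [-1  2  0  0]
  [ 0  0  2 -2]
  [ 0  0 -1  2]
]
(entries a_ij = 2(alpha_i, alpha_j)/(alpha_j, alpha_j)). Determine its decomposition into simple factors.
The diagram associated to this matrix has two connected components: the simple roots {alpha_1, alpha_2} form a chain of 2 nodes with single edges (A_2), and {alpha_3, alpha_4} form a chain of 2 nodes with a double edge at one end; the terminal node there is the unique short simple root (B_2). A semisimple Lie algebra decomposes uniquely as the direct sum of simple ideals, one per connected component of its Dynkin diagram, so g ≅ A_2 ⊕ B_2 (dimension 8 + 10 = 18).

A2 ⊕ B2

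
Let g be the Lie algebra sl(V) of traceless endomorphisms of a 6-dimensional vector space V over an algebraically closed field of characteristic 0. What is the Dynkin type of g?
This is sl(6), which has dimension 6^2 - 1 = 35 and rank 6 - 1 = 5 (a Cartan subalgebra is the diagonal traceless matrices). In the classification of classical Lie algebras, the special linear algebra sl(n+1) has type A_n; here n = 5, so the Dynkin diagram is a chain of 5 nodes with single edges (A_5). Hence the type is A_5.

A5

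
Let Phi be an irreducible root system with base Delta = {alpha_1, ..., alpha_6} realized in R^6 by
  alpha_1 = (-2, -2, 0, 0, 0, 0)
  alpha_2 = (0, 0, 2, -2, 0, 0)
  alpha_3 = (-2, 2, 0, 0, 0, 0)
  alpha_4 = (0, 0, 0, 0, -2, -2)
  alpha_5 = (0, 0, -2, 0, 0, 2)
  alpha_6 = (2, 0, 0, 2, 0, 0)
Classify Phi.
Compute the Cartan integers a_ij = 2(alpha_i, alpha_j)/(alpha_j, alpha_j); the resulting 6x6 Cartan matrix is
[[2, 0, 0, 0, 0, -1], [0, 2, 0, 0, -1, -1], [0, 0, 2, 0, 0, -1], [0, 0, 0, 2, -1, 0], [0, -1, 0, -1, 2, 0], [-1, -1, -1, 0, 0, 2]].
All simple roots have the same length, so the diagram is simply laced. The associated Dynkin diagram is a chain of 4 nodes with a fork of two nodes at one end (D_6), so the type is D_6 (the algebra so(12)).

type D_6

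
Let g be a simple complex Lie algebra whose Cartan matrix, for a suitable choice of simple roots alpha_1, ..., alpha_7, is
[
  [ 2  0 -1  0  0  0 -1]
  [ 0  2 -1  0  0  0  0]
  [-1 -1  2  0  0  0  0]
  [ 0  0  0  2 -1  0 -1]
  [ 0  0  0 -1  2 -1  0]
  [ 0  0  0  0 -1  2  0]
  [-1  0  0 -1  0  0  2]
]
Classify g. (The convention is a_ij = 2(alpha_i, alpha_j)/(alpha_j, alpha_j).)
The matrix has rank 7 with 2's on the diagonal. Reading the off-diagonal entries as Dynkin edges (a single edge where a_ij = a_ji = -1; a double or triple edge where a_ij * a_ji = 2 or 3), the diagram is a chain of 7 nodes with single edges (A_7). One simple-root ordering that puts it in standard form is (alpha_6, alpha_5, alpha_4, alpha_7, alpha_1, alpha_3, alpha_2). So the algebra is type A_7, i.e. sl(8).

A_7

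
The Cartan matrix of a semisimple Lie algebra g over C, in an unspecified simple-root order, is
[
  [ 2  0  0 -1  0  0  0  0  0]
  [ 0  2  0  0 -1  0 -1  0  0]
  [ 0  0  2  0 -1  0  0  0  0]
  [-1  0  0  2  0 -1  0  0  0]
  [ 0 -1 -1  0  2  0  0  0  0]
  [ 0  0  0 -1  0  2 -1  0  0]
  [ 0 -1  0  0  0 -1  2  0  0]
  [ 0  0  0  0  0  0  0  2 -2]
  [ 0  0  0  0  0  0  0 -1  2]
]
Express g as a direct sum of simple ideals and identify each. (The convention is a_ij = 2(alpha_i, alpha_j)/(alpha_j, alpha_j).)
The diagram associated to this matrix has two connected components: the simple roots {alpha_1, alpha_2, alpha_3, alpha_4, alpha_5, alpha_6, alpha_7} form a chain of 7 nodes with single edges (A_7), and {alpha_8, alpha_9} form a chain of 2 nodes with a double edge at one end; the terminal node there is the unique short simple root (B_2). A semisimple Lie algebra decomposes uniquely as the direct sum of simple ideals, one per connected component of its Dynkin diagram, so g ≅ A_7 ⊕ B_2 (dimension 63 + 10 = 73).

A_7 + B_2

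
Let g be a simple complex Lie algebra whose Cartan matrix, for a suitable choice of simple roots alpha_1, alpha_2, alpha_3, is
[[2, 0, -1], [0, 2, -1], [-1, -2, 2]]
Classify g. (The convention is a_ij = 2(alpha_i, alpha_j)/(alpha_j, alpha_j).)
type B_3

The matrix has rank 3 with 2's on the diagonal. Reading the off-diagonal entries as Dynkin edges (a single edge where a_ij = a_ji = -1; a double or triple edge where a_ij * a_ji = 2 or 3), the diagram is a chain of 3 nodes with a double edge at one end; the terminal node there is the unique short simple root (B_3). One simple-root ordering that puts it in standard form is (alpha_1, alpha_3, alpha_2). So the algebra is type B_3, i.e. so(7).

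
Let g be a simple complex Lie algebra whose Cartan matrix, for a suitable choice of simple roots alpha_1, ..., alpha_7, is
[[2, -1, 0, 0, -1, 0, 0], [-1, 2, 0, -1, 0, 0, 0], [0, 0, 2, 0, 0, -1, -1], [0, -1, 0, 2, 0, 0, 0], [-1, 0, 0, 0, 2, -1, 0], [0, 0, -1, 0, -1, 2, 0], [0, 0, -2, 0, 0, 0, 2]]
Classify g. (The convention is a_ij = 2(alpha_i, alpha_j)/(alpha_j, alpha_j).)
C7

The matrix has rank 7 with 2's on the diagonal. Reading the off-diagonal entries as Dynkin edges (a single edge where a_ij = a_ji = -1; a double or triple edge where a_ij * a_ji = 2 or 3), the diagram is a chain of 7 nodes with a double edge at one end; the terminal node there is the unique long simple root (C_7). One simple-root ordering that puts it in standard form is (alpha_4, alpha_2, alpha_1, alpha_5, alpha_6, alpha_3, alpha_7). So the algebra is type C_7, i.e. sp(14).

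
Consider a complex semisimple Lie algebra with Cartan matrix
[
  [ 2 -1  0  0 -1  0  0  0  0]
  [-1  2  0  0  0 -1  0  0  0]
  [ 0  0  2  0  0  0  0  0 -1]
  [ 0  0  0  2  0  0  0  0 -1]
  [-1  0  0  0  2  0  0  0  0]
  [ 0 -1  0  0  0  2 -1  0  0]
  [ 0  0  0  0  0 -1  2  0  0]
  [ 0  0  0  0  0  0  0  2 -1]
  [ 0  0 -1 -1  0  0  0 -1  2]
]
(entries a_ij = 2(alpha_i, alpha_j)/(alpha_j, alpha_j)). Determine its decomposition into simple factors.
The diagram associated to this matrix has two connected components: the simple roots {alpha_1, alpha_2, alpha_5, alpha_6, alpha_7} form a chain of 5 nodes with single edges (A_5), and {alpha_3, alpha_4, alpha_8, alpha_9} form a chain of 2 nodes with a fork of two nodes at one end (D_4). A semisimple Lie algebra decomposes uniquely as the direct sum of simple ideals, one per connected component of its Dynkin diagram, so g ≅ A_5 ⊕ D_4 (dimension 35 + 28 = 63).

type A_5 ⊕ type D_4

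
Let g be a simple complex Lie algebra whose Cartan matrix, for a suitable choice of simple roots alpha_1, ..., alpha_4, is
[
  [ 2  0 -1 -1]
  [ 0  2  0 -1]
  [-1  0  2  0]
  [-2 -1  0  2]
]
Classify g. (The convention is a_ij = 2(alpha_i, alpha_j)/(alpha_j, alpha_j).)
The matrix has rank 4 with 2's on the diagonal. Reading the off-diagonal entries as Dynkin edges (a single edge where a_ij = a_ji = -1; a double or triple edge where a_ij * a_ji = 2 or 3), the diagram is a chain of 4 nodes with a double edge between the middle two (F_4). One simple-root ordering that puts it in standard form is (alpha_2, alpha_4, alpha_1, alpha_3). So the algebra is type F_4.

F_4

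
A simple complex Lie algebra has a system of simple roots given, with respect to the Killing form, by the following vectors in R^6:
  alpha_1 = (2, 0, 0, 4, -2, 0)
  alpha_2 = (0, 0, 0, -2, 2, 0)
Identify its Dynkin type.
type G_2

Compute the Cartan integers a_ij = 2(alpha_i, alpha_j)/(alpha_j, alpha_j); the resulting 2x2 Cartan matrix is
[[2, -3], [-1, 2]].
The roots have two lengths (squared-length ratio 3:1); the short ones are alpha_{2}. The associated Dynkin diagram is two nodes joined by a triple edge (G_2), so the type is G_2.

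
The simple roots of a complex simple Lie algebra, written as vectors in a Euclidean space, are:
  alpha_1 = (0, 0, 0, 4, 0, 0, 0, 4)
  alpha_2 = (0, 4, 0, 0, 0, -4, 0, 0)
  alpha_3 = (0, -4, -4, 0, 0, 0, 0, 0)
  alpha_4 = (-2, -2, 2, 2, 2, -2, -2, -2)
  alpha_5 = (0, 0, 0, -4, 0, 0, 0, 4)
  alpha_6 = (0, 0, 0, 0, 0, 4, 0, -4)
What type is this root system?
type E_6

Compute the Cartan integers a_ij = 2(alpha_i, alpha_j)/(alpha_j, alpha_j); the resulting 6x6 Cartan matrix is
[[2, 0, 0, 0, 0, -1], [0, 2, -1, 0, 0, -1], [0, -1, 2, 0, 0, 0], [0, 0, 0, 2, -1, 0], [0, 0, 0, -1, 2, -1], [-1, -1, 0, 0, -1, 2]].
All simple roots have the same length, so the diagram is simply laced. The associated Dynkin diagram is a chain of 5 nodes with one extra node attached to the third node from one end (E_6), so the type is E_6.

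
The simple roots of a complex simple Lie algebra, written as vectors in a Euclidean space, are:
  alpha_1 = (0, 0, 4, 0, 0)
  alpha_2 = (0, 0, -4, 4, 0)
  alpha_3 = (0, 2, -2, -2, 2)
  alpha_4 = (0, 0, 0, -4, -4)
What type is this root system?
Compute the Cartan integers a_ij = 2(alpha_i, alpha_j)/(alpha_j, alpha_j); the resulting 4x4 Cartan matrix is
[[2, -1, -1, 0], [-2, 2, 0, -1], [-1, 0, 2, 0], [0, -1, 0, 2]].
The roots have two lengths (squared-length ratio 2:1); the short ones are alpha_{1,3}. The associated Dynkin diagram is a chain of 4 nodes with a double edge between the middle two (F_4), so the type is F_4.

F4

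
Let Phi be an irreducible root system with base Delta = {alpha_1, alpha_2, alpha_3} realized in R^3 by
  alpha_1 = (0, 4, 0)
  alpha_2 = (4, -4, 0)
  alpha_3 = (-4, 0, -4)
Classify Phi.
B_3

Compute the Cartan integers a_ij = 2(alpha_i, alpha_j)/(alpha_j, alpha_j); the resulting 3x3 Cartan matrix is
[[2, -1, 0], [-2, 2, -1], [0, -1, 2]].
The roots have two lengths (squared-length ratio 2:1); the short ones are alpha_{1}. The associated Dynkin diagram is a chain of 3 nodes with a double edge at one end; the terminal node there is the unique short simple root (B_3), so the type is B_3 (the algebra so(7)).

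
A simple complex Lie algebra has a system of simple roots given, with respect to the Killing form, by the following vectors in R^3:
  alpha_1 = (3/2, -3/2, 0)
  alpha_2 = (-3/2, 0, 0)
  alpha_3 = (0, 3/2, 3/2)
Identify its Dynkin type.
Compute the Cartan integers a_ij = 2(alpha_i, alpha_j)/(alpha_j, alpha_j); the resulting 3x3 Cartan matrix is
[[2, -2, -1], [-1, 2, 0], [-1, 0, 2]].
The roots have two lengths (squared-length ratio 2:1); the short ones are alpha_{2}. The associated Dynkin diagram is a chain of 3 nodes with a double edge at one end; the terminal node there is the unique short simple root (B_3), so the type is B_3 (the algebra so(7)).

B3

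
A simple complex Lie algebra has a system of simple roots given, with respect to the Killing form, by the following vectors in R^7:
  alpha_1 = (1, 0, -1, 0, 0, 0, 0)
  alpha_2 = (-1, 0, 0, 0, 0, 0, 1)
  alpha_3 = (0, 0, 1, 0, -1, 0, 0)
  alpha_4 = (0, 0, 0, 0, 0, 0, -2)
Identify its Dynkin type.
C_4

Compute the Cartan integers a_ij = 2(alpha_i, alpha_j)/(alpha_j, alpha_j); the resulting 4x4 Cartan matrix is
[[2, -1, -1, 0], [-1, 2, 0, -1], [-1, 0, 2, 0], [0, -2, 0, 2]].
The roots have two lengths (squared-length ratio 2:1); the short ones are alpha_{1,2,3}. The associated Dynkin diagram is a chain of 4 nodes with a double edge at one end; the terminal node there is the unique long simple root (C_4), so the type is C_4 (the algebra sp(8)).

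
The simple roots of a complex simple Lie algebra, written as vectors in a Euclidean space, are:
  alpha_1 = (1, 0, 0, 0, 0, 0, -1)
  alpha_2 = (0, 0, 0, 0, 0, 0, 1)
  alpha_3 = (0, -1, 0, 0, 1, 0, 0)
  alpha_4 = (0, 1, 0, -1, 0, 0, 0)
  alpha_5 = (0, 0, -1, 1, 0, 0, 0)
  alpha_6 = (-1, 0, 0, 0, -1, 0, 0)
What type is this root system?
Compute the Cartan integers a_ij = 2(alpha_i, alpha_j)/(alpha_j, alpha_j); the resulting 6x6 Cartan matrix is
[[2, -2, 0, 0, 0, -1], [-1, 2, 0, 0, 0, 0], [0, 0, 2, -1, 0, -1], [0, 0, -1, 2, -1, 0], [0, 0, 0, -1, 2, 0], [-1, 0, -1, 0, 0, 2]].
The roots have two lengths (squared-length ratio 2:1); the short ones are alpha_{2}. The associated Dynkin diagram is a chain of 6 nodes with a double edge at one end; the terminal node there is the unique short simple root (B_6), so the type is B_6 (the algebra so(13)).

B_6 (so(13))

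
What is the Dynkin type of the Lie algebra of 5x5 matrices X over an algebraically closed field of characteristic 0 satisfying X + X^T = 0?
B2

This is so(5) with 5 odd, which has dimension 5(5-1)/2 = 10 and rank (5-1)/2 = 2. In the classification of classical Lie algebras, the orthogonal algebra so(2n+1) in an odd number of variables has type B_n; here n = 2, so the Dynkin diagram is a chain of 2 nodes with a double edge at one end; the terminal node there is the unique short simple root (B_2). Hence the type is B_2.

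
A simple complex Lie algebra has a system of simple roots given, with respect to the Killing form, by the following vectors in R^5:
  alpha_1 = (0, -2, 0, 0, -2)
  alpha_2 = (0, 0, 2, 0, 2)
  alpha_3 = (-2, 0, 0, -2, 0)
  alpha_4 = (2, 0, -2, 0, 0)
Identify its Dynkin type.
type A_4

Compute the Cartan integers a_ij = 2(alpha_i, alpha_j)/(alpha_j, alpha_j); the resulting 4x4 Cartan matrix is
[[2, -1, 0, 0], [-1, 2, 0, -1], [0, 0, 2, -1], [0, -1, -1, 2]].
All simple roots have the same length, so the diagram is simply laced. The associated Dynkin diagram is a chain of 4 nodes with single edges (A_4), so the type is A_4 (the algebra sl(5)).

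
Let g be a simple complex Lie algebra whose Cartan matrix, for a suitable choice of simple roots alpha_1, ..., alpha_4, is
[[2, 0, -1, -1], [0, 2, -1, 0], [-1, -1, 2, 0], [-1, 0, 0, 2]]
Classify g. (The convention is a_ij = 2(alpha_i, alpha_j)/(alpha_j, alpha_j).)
The matrix has rank 4 with 2's on the diagonal. Reading the off-diagonal entries as Dynkin edges (a single edge where a_ij = a_ji = -1; a double or triple edge where a_ij * a_ji = 2 or 3), the diagram is a chain of 4 nodes with single edges (A_4). One simple-root ordering that puts it in standard form is (alpha_2, alpha_3, alpha_1, alpha_4). So the algebra is type A_4, i.e. sl(5).

A_4 (sl(5))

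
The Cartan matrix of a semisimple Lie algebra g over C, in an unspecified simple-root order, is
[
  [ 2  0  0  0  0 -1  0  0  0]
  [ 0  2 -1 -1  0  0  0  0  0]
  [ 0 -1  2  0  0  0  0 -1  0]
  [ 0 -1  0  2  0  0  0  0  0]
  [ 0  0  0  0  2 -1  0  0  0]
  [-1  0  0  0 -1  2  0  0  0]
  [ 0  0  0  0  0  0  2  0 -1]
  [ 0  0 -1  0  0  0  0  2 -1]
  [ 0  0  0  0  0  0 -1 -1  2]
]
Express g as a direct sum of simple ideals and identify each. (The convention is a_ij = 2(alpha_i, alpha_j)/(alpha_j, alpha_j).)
The diagram associated to this matrix has two connected components: the simple roots {alpha_1, alpha_5, alpha_6} form a chain of 3 nodes with single edges (A_3), and {alpha_2, alpha_3, alpha_4, alpha_7, alpha_8, alpha_9} form a chain of 6 nodes with single edges (A_6). A semisimple Lie algebra decomposes uniquely as the direct sum of simple ideals, one per connected component of its Dynkin diagram, so g ≅ A_3 ⊕ A_6 (dimension 15 + 48 = 63).

A_3 (sl(4)) ⊕ A_6 (sl(7))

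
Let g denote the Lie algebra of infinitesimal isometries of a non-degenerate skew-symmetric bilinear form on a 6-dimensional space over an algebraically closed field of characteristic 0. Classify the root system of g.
type C_3

This is sp(6), which has dimension 6(6+1)/2 = 21 and rank 6/2 = 3. In the classification of classical Lie algebras, the symplectic algebra sp(2n) has type C_n; here n = 3, so the Dynkin diagram is a chain of 3 nodes with a double edge at one end; the terminal node there is the unique long simple root (C_3). Hence the type is C_3.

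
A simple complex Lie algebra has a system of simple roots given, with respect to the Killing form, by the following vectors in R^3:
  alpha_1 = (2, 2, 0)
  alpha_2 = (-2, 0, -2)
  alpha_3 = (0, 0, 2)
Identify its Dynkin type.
type B_3

Compute the Cartan integers a_ij = 2(alpha_i, alpha_j)/(alpha_j, alpha_j); the resulting 3x3 Cartan matrix is
[[2, -1, 0], [-1, 2, -2], [0, -1, 2]].
The roots have two lengths (squared-length ratio 2:1); the short ones are alpha_{3}. The associated Dynkin diagram is a chain of 3 nodes with a double edge at one end; the terminal node there is the unique short simple root (B_3), so the type is B_3 (the algebra so(7)).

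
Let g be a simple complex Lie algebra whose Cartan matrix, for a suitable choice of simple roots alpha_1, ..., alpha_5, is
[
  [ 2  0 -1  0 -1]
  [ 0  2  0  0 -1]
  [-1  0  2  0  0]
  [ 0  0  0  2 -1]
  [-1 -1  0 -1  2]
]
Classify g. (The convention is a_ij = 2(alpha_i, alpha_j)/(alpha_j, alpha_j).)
The matrix has rank 5 with 2's on the diagonal. Reading the off-diagonal entries as Dynkin edges (a single edge where a_ij = a_ji = -1; a double or triple edge where a_ij * a_ji = 2 or 3), the diagram is a chain of 3 nodes with a fork of two nodes at one end (D_5). One simple-root ordering that puts it in standard form is (alpha_3, alpha_1, alpha_5, alpha_2, alpha_4). So the algebra is type D_5, i.e. so(10).

D5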